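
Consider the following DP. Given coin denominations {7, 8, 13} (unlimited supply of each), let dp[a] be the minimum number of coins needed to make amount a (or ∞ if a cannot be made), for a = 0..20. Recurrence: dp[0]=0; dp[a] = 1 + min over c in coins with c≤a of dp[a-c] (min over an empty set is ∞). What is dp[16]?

 a  0  1  2  3  4  5  6  7  8  9 10 11 12 13 14 15 16 17 18 19 20
dp  0  -  -  -  -  -  -  1  1  -  -  -  -  1  2  2  2  -  -  -  2
(- denotes ∞ / unreachable)

2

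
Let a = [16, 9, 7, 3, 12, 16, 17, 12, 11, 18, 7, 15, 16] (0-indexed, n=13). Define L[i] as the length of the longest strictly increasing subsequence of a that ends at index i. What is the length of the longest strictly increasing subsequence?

5

   i    0    1    2    3    4    5    6    7    8    9   10   11   12
a[i]   16    9    7    3   12   16   17   12   11   18    7   15   16
L[i]    1    1    1    1    2    3    4    2    2    5    2    3    4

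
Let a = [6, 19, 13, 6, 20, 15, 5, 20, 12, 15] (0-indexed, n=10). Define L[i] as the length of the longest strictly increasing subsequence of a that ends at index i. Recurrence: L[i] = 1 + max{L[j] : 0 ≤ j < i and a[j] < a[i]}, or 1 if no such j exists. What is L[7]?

   i    0    1    2    3    4    5    6    7    8    9
a[i]    6   19   13    6   20   15    5   20   12   15
L[i]    1    2    2    1    3    3    1    4    2    3

4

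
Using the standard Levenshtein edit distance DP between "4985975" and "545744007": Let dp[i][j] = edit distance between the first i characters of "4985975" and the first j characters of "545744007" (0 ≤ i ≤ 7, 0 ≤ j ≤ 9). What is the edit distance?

   ''  5  4  5  7  4  4  0  0  7
''  0  1  2  3  4  5  6  7  8  9
 4  1  1  1  2  3  4  5  6  7  8
 9  2  2  2  2  3  4  5  6  7  8
 8  3  3  3  3  3  4  5  6  7  8
 5  4  3  4  3  4  4  5  6  7  8
 9  5  4  4  4  4  5  5  6  7  8
 7  6  5  5  5  4  5  6  6  7  7
 5  7  6  6  5  5  5  6  7  7  8

8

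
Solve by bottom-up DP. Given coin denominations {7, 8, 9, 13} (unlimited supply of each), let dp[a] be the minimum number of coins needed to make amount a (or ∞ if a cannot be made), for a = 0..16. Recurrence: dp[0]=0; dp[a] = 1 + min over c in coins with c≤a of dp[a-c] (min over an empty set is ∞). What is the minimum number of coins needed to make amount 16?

2

 a  0  1  2  3  4  5  6  7  8  9 10 11 12 13 14 15 16
dp  0  -  -  -  -  -  -  1  1  1  -  -  -  1  2  2  2
(- denotes ∞ / unreachable)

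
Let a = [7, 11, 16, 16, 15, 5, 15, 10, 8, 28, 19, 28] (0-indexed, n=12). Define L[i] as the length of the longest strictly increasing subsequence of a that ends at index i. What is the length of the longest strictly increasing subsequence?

5

   i    0    1    2    3    4    5    6    7    8    9   10   11
a[i]    7   11   16   16   15    5   15   10    8   28   19   28
L[i]    1    2    3    3    3    1    3    2    2    4    4    5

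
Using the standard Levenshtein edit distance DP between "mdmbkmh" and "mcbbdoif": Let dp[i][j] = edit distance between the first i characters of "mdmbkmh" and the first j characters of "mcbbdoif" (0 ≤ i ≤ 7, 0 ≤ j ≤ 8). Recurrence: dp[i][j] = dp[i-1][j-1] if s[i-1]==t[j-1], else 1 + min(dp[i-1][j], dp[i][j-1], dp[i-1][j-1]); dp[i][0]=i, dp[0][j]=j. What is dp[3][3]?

   ''  m  c  b  b  d  o  i  f
''  0  1  2  3  4  5  6  7  8
 m  1  0  1  2  3  4  5  6  7
 d  2  1  1  2  3  3  4  5  6
 m  3  2  2  2  3  4  4  5  6
 b  4  3  3  2  2  3  4  5  6
 k  5  4  4  3  3  3  4  5  6
 m  6  5  5  4  4  4  4  5  6
 h  7  6  6  5  5  5  5  5  6

2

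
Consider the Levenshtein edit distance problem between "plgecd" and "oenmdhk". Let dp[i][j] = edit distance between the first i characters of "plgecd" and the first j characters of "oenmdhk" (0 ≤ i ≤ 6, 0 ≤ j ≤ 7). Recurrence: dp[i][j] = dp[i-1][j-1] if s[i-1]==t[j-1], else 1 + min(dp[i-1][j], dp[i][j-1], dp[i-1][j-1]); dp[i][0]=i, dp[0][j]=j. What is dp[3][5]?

5

   ''  o  e  n  m  d  h  k
''  0  1  2  3  4  5  6  7
 p  1  1  2  3  4  5  6  7
 l  2  2  2  3  4  5  6  7
 g  3  3  3  3  4  5  6  7
 e  4  4  3  4  4  5  6  7
 c  5  5  4  4  5  5  6  7
 d  6  6  5  5  5  5  6  7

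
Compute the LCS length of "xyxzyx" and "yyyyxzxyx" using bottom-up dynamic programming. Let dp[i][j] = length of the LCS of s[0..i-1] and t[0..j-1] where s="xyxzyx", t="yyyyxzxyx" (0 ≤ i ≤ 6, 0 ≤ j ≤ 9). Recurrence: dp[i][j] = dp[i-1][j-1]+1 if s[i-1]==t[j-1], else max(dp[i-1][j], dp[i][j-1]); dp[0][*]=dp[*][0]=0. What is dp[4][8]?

   ''  y  y  y  y  x  z  x  y  x
''  0  0  0  0  0  0  0  0  0  0
 x  0  0  0  0  0  1  1  1  1  1
 y  0  1  1  1  1  1  1  1  2  2
 x  0  1  1  1  1  2  2  2  2  3
 z  0  1  1  1  1  2  3  3  3  3
 y  0  1  2  2  2  2  3  3  4  4
 x  0  1  2  2  2  3  3  4  4  5

3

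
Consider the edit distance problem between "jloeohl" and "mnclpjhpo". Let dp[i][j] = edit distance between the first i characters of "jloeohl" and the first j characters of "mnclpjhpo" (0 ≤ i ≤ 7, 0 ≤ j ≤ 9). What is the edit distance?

8

   ''  m  n  c  l  p  j  h  p  o
''  0  1  2  3  4  5  6  7  8  9
 j  1  1  2  3  4  5  5  6  7  8
 l  2  2  2  3  3  4  5  6  7  8
 o  3  3  3  3  4  4  5  6  7  7
 e  4  4  4  4  4  5  5  6  7  8
 o  5  5  5  5  5  5  6  6  7  7
 h  6  6  6  6  6  6  6  6  7  8
 l  7  7  7  7  6  7  7  7  7  8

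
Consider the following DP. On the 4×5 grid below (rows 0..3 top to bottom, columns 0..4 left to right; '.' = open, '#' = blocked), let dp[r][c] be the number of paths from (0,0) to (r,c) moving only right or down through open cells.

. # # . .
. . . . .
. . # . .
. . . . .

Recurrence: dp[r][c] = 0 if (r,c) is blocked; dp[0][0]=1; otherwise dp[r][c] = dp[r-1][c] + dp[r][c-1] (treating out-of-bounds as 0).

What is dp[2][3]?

r\c   0   1   2   3   4
  0   1   0   0   0   0
  1   1   1   1   1   1
  2   1   2   0   1   2
  3   1   3   3   4   6

1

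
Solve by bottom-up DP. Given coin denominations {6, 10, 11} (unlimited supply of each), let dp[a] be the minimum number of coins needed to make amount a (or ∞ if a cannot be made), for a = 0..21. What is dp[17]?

2

 a  0  1  2  3  4  5  6  7  8  9 10 11 12 13 14 15 16 17 18 19 20 21
dp  0  -  -  -  -  -  1  -  -  -  1  1  2  -  -  -  2  2  3  -  2  2
(- denotes ∞ / unreachable)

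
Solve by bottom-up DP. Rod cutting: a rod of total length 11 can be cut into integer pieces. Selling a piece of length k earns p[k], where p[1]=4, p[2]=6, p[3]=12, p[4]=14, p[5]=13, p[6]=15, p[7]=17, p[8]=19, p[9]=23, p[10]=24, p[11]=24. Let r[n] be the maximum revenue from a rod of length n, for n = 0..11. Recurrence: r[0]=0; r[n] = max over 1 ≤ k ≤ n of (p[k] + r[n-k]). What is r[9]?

36

   n    0    1    2    3    4    5    6    7    8    9   10   11
r[n]    0    4    8   12   16   20   24   28   32   36   40   44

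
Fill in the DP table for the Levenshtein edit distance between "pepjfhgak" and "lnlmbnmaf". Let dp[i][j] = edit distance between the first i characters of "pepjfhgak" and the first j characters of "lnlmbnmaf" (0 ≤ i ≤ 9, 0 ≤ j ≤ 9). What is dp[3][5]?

5

   ''  l  n  l  m  b  n  m  a  f
''  0  1  2  3  4  5  6  7  8  9
 p  1  1  2  3  4  5  6  7  8  9
 e  2  2  2  3  4  5  6  7  8  9
 p  3  3  3  3  4  5  6  7  8  9
 j  4  4  4  4  4  5  6  7  8  9
 f  5  5  5  5  5  5  6  7  8  8
 h  6  6  6  6  6  6  6  7  8  9
 g  7  7  7  7  7  7  7  7  8  9
 a  8  8  8  8  8  8  8  8  7  8
 k  9  9  9  9  9  9  9  9  8  8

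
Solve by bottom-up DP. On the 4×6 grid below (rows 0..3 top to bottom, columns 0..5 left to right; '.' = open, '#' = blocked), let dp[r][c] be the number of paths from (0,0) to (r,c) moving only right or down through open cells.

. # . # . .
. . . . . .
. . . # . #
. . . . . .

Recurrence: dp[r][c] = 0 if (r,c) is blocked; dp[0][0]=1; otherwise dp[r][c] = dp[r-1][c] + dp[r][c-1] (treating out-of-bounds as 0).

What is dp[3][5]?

r\c   0   1   2   3   4   5
  0   1   0   0   0   0   0
  1   1   1   1   1   1   1
  2   1   2   3   0   1   0
  3   1   3   6   6   7   7

7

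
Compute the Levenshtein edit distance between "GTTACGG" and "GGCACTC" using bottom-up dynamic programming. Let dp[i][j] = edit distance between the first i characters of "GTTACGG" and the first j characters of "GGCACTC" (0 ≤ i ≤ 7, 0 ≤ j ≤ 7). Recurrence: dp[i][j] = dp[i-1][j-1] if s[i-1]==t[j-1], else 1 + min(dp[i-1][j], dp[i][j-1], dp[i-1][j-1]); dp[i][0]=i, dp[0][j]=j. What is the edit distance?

4

   ''  G  G  C  A  C  T  C
''  0  1  2  3  4  5  6  7
 G  1  0  1  2  3  4  5  6
 T  2  1  1  2  3  4  4  5
 T  3  2  2  2  3  4  4  5
 A  4  3  3  3  2  3  4  5
 C  5  4  4  3  3  2  3  4
 G  6  5  4  4  4  3  3  4
 G  7  6  5  5  5  4  4  4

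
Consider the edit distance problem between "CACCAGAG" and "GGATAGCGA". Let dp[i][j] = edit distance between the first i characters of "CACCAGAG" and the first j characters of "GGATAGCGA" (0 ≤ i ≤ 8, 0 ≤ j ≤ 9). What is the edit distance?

6

   ''  G  G  A  T  A  G  C  G  A
''  0  1  2  3  4  5  6  7  8  9
 C  1  1  2  3  4  5  6  6  7  8
 A  2  2  2  2  3  4  5  6  7  7
 C  3  3  3  3  3  4  5  5  6  7
 C  4  4  4  4  4  4  5  5  6  7
 A  5  5  5  4  5  4  5  6  6  6
 G  6  5  5  5  5  5  4  5  6  7
 A  7  6  6  5  6  5  5  5  6  6
 G  8  7  6  6  6  6  5  6  5  6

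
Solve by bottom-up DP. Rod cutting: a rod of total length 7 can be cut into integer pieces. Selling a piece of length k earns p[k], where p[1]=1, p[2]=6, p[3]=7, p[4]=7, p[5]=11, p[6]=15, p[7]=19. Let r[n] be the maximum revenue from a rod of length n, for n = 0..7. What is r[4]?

   n    0    1    2    3    4    5    6    7
r[n]    0    1    6    7   12   13   18   19

12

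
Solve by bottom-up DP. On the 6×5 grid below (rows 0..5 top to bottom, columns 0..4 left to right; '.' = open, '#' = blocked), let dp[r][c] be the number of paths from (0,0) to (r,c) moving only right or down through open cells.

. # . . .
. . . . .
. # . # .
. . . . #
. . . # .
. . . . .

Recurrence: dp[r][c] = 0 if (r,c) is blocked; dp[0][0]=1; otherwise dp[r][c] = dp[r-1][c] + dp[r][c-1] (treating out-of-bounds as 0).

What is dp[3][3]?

r\c   0   1   2   3   4
  0   1   0   0   0   0
  1   1   1   1   1   1
  2   1   0   1   0   1
  3   1   1   2   2   0
  4   1   2   4   0   0
  5   1   3   7   7   7

2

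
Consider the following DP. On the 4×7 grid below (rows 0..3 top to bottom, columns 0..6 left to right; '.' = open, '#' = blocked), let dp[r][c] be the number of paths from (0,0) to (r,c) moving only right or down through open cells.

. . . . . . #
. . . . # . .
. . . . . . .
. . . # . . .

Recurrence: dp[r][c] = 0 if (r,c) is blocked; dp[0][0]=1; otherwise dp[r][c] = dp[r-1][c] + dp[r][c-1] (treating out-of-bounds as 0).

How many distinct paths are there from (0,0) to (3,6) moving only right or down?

r\c   0   1   2   3   4   5   6
  0   1   1   1   1   1   1   0
  1   1   2   3   4   0   1   1
  2   1   3   6  10  10  11  12
  3   1   4  10   0  10  21  33

33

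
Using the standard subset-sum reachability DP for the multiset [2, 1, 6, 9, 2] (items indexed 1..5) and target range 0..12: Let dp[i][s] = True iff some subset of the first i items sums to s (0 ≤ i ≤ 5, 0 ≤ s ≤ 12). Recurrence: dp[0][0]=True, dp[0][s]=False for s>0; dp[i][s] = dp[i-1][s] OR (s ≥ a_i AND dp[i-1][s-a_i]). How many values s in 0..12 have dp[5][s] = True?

i\s   0   1   2   3   4   5   6   7   8   9  10  11  12
  0   T   F   F   F   F   F   F   F   F   F   F   F   F
  1   T   F   T   F   F   F   F   F   F   F   F   F   F
  2   T   T   T   T   F   F   F   F   F   F   F   F   F
  3   T   T   T   T   F   F   T   T   T   T   F   F   F
  4   T   T   T   T   F   F   T   T   T   T   T   T   T
  5   T   T   T   T   T   T   T   T   T   T   T   T   T

13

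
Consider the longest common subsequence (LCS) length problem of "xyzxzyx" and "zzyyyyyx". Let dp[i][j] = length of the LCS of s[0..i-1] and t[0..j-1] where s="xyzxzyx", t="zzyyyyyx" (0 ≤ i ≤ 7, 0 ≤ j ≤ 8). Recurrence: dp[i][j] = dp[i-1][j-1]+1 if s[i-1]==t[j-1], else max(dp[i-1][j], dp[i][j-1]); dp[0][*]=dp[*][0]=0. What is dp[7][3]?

   ''  z  z  y  y  y  y  y  x
''  0  0  0  0  0  0  0  0  0
 x  0  0  0  0  0  0  0  0  1
 y  0  0  0  1  1  1  1  1  1
 z  0  1  1  1  1  1  1  1  1
 x  0  1  1  1  1  1  1  1  2
 z  0  1  2  2  2  2  2  2  2
 y  0  1  2  3  3  3  3  3  3
 x  0  1  2  3  3  3  3  3  4

3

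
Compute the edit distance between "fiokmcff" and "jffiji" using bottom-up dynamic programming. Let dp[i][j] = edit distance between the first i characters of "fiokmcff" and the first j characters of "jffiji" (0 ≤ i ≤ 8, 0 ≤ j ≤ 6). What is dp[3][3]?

3

   ''  j  f  f  i  j  i
''  0  1  2  3  4  5  6
 f  1  1  1  2  3  4  5
 i  2  2  2  2  2  3  4
 o  3  3  3  3  3  3  4
 k  4  4  4  4  4  4  4
 m  5  5  5  5  5  5  5
 c  6  6  6  6  6  6  6
 f  7  7  6  6  7  7  7
 f  8  8  7  6  7  8  8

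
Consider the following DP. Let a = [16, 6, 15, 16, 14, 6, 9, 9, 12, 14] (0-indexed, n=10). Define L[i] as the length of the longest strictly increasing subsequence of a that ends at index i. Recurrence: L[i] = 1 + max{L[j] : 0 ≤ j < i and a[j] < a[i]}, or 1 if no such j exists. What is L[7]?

   i    0    1    2    3    4    5    6    7    8    9
a[i]   16    6   15   16   14    6    9    9   12   14
L[i]    1    1    2    3    2    1    2    2    3    4

2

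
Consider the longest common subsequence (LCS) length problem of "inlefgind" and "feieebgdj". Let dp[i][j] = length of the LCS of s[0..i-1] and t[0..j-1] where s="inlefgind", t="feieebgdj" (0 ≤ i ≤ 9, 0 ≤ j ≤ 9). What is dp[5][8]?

2

   ''  f  e  i  e  e  b  g  d  j
''  0  0  0  0  0  0  0  0  0  0
 i  0  0  0  1  1  1  1  1  1  1
 n  0  0  0  1  1  1  1  1  1  1
 l  0  0  0  1  1  1  1  1  1  1
 e  0  0  1  1  2  2  2  2  2  2
 f  0  1  1  1  2  2  2  2  2  2
 g  0  1  1  1  2  2  2  3  3  3
 i  0  1  1  2  2  2  2  3  3  3
 n  0  1  1  2  2  2  2  3  3  3
 d  0  1  1  2  2  2  2  3  4  4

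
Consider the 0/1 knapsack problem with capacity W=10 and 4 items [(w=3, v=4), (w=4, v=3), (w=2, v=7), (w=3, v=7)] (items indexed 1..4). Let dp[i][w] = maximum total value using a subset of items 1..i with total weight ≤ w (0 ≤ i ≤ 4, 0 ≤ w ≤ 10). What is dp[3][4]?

7

i\w   0   1   2   3   4   5   6   7   8   9  10
  0   0   0   0   0   0   0   0   0   0   0   0
  1   0   0   0   4   4   4   4   4   4   4   4
  2   0   0   0   4   4   4   4   7   7   7   7
  3   0   0   7   7   7  11  11  11  11  14  14
  4   0   0   7   7   7  14  14  14  18  18  18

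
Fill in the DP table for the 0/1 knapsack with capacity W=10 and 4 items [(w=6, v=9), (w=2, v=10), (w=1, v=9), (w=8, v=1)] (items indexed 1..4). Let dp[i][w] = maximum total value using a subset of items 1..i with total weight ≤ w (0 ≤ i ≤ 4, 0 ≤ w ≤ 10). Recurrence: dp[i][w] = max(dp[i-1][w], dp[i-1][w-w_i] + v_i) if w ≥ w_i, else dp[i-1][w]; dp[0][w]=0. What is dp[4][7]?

19

i\w   0   1   2   3   4   5   6   7   8   9  10
  0   0   0   0   0   0   0   0   0   0   0   0
  1   0   0   0   0   0   0   9   9   9   9   9
  2   0   0  10  10  10  10  10  10  19  19  19
  3   0   9  10  19  19  19  19  19  19  28  28
  4   0   9  10  19  19  19  19  19  19  28  28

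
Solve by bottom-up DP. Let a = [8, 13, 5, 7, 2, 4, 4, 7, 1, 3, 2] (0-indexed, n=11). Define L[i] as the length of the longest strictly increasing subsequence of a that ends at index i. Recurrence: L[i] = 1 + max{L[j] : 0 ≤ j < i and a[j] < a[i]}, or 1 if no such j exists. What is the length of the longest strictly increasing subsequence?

   i    0    1    2    3    4    5    6    7    8    9   10
a[i]    8   13    5    7    2    4    4    7    1    3    2
L[i]    1    2    1    2    1    2    2    3    1    2    2

3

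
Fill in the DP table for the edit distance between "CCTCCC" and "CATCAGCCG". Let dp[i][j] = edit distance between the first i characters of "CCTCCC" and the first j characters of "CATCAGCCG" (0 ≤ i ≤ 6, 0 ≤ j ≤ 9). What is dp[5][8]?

4

   ''  C  A  T  C  A  G  C  C  G
''  0  1  2  3  4  5  6  7  8  9
 C  1  0  1  2  3  4  5  6  7  8
 C  2  1  1  2  2  3  4  5  6  7
 T  3  2  2  1  2  3  4  5  6  7
 C  4  3  3  2  1  2  3  4  5  6
 C  5  4  4  3  2  2  3  3  4  5
 C  6  5  5  4  3  3  3  3  3  4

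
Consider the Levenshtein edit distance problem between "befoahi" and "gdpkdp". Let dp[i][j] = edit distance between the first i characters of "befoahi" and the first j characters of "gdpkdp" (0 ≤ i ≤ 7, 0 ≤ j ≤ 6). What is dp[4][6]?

6

   ''  g  d  p  k  d  p
''  0  1  2  3  4  5  6
 b  1  1  2  3  4  5  6
 e  2  2  2  3  4  5  6
 f  3  3  3  3  4  5  6
 o  4  4  4  4  4  5  6
 a  5  5  5  5  5  5  6
 h  6  6  6  6  6  6  6
 i  7  7  7  7  7  7  7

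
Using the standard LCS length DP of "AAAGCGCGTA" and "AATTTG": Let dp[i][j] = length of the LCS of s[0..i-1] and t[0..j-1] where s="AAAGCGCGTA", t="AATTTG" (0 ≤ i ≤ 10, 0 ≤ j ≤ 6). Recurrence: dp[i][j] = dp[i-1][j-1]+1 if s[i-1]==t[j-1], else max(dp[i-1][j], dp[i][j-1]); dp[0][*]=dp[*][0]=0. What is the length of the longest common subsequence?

   ''  A  A  T  T  T  G
''  0  0  0  0  0  0  0
 A  0  1  1  1  1  1  1
 A  0  1  2  2  2  2  2
 A  0  1  2  2  2  2  2
 G  0  1  2  2  2  2  3
 C  0  1  2  2  2  2  3
 G  0  1  2  2  2  2  3
 C  0  1  2  2  2  2  3
 G  0  1  2  2  2  2  3
 T  0  1  2  3  3  3  3
 A  0  1  2  3  3  3  3

3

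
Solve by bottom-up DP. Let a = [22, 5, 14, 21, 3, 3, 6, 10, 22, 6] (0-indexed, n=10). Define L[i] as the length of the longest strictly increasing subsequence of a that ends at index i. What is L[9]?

   i    0    1    2    3    4    5    6    7    8    9
a[i]   22    5   14   21    3    3    6   10   22    6
L[i]    1    1    2    3    1    1    2    3    4    2

2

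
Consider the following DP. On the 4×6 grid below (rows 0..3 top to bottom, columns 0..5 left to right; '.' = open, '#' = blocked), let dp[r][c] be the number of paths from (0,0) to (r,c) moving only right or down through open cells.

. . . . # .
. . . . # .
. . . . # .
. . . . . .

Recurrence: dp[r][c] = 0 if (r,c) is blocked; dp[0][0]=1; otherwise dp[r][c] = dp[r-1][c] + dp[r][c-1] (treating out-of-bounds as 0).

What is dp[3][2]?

r\c   0   1   2   3   4   5
  0   1   1   1   1   0   0
  1   1   2   3   4   0   0
  2   1   3   6  10   0   0
  3   1   4  10  20  20  20

10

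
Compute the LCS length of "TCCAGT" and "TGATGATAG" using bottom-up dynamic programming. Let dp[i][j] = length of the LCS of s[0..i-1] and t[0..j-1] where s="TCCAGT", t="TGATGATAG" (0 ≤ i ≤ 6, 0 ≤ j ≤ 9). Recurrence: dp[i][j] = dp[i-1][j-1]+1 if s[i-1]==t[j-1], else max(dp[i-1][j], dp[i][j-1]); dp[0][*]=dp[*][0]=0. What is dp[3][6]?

1

   ''  T  G  A  T  G  A  T  A  G
''  0  0  0  0  0  0  0  0  0  0
 T  0  1  1  1  1  1  1  1  1  1
 C  0  1  1  1  1  1  1  1  1  1
 C  0  1  1  1  1  1  1  1  1  1
 A  0  1  1  2  2  2  2  2  2  2
 G  0  1  2  2  2  3  3  3  3  3
 T  0  1  2  2  3  3  3  4  4  4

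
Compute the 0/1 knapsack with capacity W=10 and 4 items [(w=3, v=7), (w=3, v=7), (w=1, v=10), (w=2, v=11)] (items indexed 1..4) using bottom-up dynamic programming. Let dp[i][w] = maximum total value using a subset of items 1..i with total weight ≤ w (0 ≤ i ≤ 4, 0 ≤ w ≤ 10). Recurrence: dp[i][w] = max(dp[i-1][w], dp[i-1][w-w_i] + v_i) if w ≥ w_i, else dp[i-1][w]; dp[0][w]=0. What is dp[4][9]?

35

i\w   0   1   2   3   4   5   6   7   8   9  10
  0   0   0   0   0   0   0   0   0   0   0   0
  1   0   0   0   7   7   7   7   7   7   7   7
  2   0   0   0   7   7   7  14  14  14  14  14
  3   0  10  10  10  17  17  17  24  24  24  24
  4   0  10  11  21  21  21  28  28  28  35  35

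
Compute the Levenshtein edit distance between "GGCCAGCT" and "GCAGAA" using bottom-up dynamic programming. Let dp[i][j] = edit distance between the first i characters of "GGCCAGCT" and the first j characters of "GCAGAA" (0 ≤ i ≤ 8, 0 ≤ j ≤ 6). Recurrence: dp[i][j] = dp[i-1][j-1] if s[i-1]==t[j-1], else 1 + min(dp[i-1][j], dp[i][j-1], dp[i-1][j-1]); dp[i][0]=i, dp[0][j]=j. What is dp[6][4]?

2

   ''  G  C  A  G  A  A
''  0  1  2  3  4  5  6
 G  1  0  1  2  3  4  5
 G  2  1  1  2  2  3  4
 C  3  2  1  2  3  3  4
 C  4  3  2  2  3  4  4
 A  5  4  3  2  3  3  4
 G  6  5  4  3  2  3  4
 C  7  6  5  4  3  3  4
 T  8  7  6  5  4  4  4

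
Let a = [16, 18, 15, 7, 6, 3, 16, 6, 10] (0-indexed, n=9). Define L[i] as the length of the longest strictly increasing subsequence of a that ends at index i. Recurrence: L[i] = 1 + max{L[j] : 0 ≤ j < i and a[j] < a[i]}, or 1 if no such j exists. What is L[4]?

1

   i    0    1    2    3    4    5    6    7    8
a[i]   16   18   15    7    6    3   16    6   10
L[i]    1    2    1    1    1    1    2    2    3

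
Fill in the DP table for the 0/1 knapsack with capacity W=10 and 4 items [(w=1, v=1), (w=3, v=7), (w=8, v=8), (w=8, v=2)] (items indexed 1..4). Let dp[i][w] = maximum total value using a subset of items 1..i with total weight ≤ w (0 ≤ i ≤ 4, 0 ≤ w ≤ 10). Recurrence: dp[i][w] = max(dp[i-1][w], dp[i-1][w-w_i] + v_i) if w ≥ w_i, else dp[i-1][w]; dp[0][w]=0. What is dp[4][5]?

8

i\w   0   1   2   3   4   5   6   7   8   9  10
  0   0   0   0   0   0   0   0   0   0   0   0
  1   0   1   1   1   1   1   1   1   1   1   1
  2   0   1   1   7   8   8   8   8   8   8   8
  3   0   1   1   7   8   8   8   8   8   9   9
  4   0   1   1   7   8   8   8   8   8   9   9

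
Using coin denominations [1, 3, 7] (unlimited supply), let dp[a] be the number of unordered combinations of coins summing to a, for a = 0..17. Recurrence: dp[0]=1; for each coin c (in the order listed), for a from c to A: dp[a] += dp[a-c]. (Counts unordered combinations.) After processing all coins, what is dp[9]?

after  coin     0     1     2     3     4     5     6     7     8     9    10    11    12    13    14    15    16    17
          1     1     1     1     1     1     1     1     1     1     1     1     1     1     1     1     1     1     1
          3     1     1     1     2     2     2     3     3     3     4     4     4     5     5     5     6     6     6
          7     1     1     1     2     2     2     3     4     4     5     6     6     7     8     9    10    11    12

5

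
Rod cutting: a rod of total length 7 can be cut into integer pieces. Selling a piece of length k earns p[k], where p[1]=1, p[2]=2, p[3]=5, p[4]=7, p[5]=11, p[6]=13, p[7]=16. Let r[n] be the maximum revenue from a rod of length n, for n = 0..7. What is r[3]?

   n    0    1    2    3    4    5    6    7
r[n]    0    1    2    5    7   11   13   16

5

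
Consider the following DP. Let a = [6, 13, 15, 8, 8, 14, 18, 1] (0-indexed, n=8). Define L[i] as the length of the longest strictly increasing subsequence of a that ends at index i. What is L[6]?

4

   i    0    1    2    3    4    5    6    7
a[i]    6   13   15    8    8   14   18    1
L[i]    1    2    3    2    2    3    4    1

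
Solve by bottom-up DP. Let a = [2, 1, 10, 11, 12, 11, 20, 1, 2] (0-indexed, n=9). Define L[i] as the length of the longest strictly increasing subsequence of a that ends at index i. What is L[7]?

1

   i    0    1    2    3    4    5    6    7    8
a[i]    2    1   10   11   12   11   20    1    2
L[i]    1    1    2    3    4    3    5    1    2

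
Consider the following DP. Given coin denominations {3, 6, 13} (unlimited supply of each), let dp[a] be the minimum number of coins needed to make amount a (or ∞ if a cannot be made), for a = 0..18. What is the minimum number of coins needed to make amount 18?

3

 a  0  1  2  3  4  5  6  7  8  9 10 11 12 13 14 15 16 17 18
dp  0  -  -  1  -  -  1  -  -  2  -  -  2  1  -  3  2  -  3
(- denotes ∞ / unreachable)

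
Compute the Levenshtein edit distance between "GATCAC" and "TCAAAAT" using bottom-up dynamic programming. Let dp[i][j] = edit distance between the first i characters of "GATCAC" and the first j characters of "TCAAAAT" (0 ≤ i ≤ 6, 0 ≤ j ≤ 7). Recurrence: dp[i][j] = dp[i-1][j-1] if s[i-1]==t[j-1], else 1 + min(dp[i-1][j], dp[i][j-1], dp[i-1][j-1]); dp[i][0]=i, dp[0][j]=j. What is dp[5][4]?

3

   ''  T  C  A  A  A  A  T
''  0  1  2  3  4  5  6  7
 G  1  1  2  3  4  5  6  7
 A  2  2  2  2  3  4  5  6
 T  3  2  3  3  3  4  5  5
 C  4  3  2  3  4  4  5  6
 A  5  4  3  2  3  4  4  5
 C  6  5  4  3  3  4  5  5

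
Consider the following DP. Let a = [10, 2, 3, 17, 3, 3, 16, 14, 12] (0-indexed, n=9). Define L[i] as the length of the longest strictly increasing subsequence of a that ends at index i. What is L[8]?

   i    0    1    2    3    4    5    6    7    8
a[i]   10    2    3   17    3    3   16   14   12
L[i]    1    1    2    3    2    2    3    3    3

3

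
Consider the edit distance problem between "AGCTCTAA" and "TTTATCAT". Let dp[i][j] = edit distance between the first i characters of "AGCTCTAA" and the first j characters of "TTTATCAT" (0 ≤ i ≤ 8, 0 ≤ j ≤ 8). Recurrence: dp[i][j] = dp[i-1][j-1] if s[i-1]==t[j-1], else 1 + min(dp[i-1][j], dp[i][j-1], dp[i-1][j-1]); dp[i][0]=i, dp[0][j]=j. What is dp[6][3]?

4

   ''  T  T  T  A  T  C  A  T
''  0  1  2  3  4  5  6  7  8
 A  1  1  2  3  3  4  5  6  7
 G  2  2  2  3  4  4  5  6  7
 C  3  3  3  3  4  5  4  5  6
 T  4  3  3  3  4  4  5  5  5
 C  5  4  4  4  4  5  4  5  6
 T  6  5  4  4  5  4  5  5  5
 A  7  6  5  5  4  5  5  5  6
 A  8  7  6  6  5  5  6  5  6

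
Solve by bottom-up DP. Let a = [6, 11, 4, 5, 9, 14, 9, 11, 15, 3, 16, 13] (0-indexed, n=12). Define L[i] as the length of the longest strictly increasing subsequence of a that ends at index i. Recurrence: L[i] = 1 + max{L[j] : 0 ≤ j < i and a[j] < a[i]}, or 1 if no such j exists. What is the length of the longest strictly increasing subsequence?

   i    0    1    2    3    4    5    6    7    8    9   10   11
a[i]    6   11    4    5    9   14    9   11   15    3   16   13
L[i]    1    2    1    2    3    4    3    4    5    1    6    5

6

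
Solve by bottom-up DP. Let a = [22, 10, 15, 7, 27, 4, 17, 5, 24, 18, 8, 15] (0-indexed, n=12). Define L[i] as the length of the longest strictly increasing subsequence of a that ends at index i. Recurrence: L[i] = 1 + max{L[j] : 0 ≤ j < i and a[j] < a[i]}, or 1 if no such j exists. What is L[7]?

   i    0    1    2    3    4    5    6    7    8    9   10   11
a[i]   22   10   15    7   27    4   17    5   24   18    8   15
L[i]    1    1    2    1    3    1    3    2    4    4    3    4

2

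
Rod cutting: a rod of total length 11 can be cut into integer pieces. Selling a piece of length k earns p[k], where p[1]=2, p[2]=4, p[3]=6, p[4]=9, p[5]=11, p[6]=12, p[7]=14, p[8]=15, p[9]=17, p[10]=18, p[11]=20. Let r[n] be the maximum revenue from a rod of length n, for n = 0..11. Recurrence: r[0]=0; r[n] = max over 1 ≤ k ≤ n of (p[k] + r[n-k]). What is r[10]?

   n    0    1    2    3    4    5    6    7    8    9   10   11
r[n]    0    2    4    6    9   11   13   15   18   20   22   24

22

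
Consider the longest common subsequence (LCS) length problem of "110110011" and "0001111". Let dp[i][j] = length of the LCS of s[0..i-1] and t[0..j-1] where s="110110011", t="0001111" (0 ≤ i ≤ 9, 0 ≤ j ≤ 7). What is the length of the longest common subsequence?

   ''  0  0  0  1  1  1  1
''  0  0  0  0  0  0  0  0
 1  0  0  0  0  1  1  1  1
 1  0  0  0  0  1  2  2  2
 0  0  1  1  1  1  2  2  2
 1  0  1  1  1  2  2  3  3
 1  0  1  1  1  2  3  3  4
 0  0  1  2  2  2  3  3  4
 0  0  1  2  3  3  3  3  4
 1  0  1  2  3  4  4  4  4
 1  0  1  2  3  4  5  5  5

5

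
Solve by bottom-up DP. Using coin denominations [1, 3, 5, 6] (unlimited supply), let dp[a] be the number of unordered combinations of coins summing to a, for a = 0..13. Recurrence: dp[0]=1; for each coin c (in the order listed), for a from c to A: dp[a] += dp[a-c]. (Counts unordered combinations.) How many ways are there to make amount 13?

15

after  coin     0     1     2     3     4     5     6     7     8     9    10    11    12    13
          1     1     1     1     1     1     1     1     1     1     1     1     1     1     1
          3     1     1     1     2     2     2     3     3     3     4     4     4     5     5
          5     1     1     1     2     2     3     4     4     5     6     7     8     9    10
          6     1     1     1     2     2     3     5     5     6     8     9    11    14    15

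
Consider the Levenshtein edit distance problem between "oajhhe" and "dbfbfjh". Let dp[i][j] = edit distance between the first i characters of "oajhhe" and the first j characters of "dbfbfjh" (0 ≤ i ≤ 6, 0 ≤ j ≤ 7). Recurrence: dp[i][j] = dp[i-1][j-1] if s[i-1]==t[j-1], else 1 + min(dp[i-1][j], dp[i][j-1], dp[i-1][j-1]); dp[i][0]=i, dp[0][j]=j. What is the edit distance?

7

   ''  d  b  f  b  f  j  h
''  0  1  2  3  4  5  6  7
 o  1  1  2  3  4  5  6  7
 a  2  2  2  3  4  5  6  7
 j  3  3  3  3  4  5  5  6
 h  4  4  4  4  4  5  6  5
 h  5  5  5  5  5  5  6  6
 e  6  6  6  6  6  6  6  7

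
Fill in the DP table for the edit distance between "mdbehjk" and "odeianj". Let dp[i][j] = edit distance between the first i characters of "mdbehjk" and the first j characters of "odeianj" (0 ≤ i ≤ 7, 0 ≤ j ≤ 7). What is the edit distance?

6

   ''  o  d  e  i  a  n  j
''  0  1  2  3  4  5  6  7
 m  1  1  2  3  4  5  6  7
 d  2  2  1  2  3  4  5  6
 b  3  3  2  2  3  4  5  6
 e  4  4  3  2  3  4  5  6
 h  5  5  4  3  3  4  5  6
 j  6  6  5  4  4  4  5  5
 k  7  7  6  5  5  5  5  6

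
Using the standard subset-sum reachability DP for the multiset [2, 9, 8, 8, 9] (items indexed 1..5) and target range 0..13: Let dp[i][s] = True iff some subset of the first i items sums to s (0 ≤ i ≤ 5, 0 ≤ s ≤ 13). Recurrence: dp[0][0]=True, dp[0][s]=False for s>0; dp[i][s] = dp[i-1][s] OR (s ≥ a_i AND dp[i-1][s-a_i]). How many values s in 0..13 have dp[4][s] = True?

i\s   0   1   2   3   4   5   6   7   8   9  10  11  12  13
  0   T   F   F   F   F   F   F   F   F   F   F   F   F   F
  1   T   F   T   F   F   F   F   F   F   F   F   F   F   F
  2   T   F   T   F   F   F   F   F   F   T   F   T   F   F
  3   T   F   T   F   F   F   F   F   T   T   T   T   F   F
  4   T   F   T   F   F   F   F   F   T   T   T   T   F   F
  5   T   F   T   F   F   F   F   F   T   T   T   T   F   F

6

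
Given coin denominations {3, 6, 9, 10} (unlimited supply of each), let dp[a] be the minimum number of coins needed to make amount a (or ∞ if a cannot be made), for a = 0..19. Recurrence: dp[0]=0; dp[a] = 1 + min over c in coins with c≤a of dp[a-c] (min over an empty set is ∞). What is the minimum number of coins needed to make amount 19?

2

 a  0  1  2  3  4  5  6  7  8  9 10 11 12 13 14 15 16 17 18 19
dp  0  -  -  1  -  -  1  -  -  1  1  -  2  2  -  2  2  -  2  2
(- denotes ∞ / unreachable)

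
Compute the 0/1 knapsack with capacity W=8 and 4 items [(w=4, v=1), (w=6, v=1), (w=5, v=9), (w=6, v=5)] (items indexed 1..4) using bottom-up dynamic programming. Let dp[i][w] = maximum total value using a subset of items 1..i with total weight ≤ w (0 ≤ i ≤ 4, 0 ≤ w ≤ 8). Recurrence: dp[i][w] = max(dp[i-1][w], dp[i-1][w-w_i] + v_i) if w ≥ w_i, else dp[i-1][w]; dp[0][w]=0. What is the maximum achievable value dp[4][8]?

9

i\w   0   1   2   3   4   5   6   7   8
  0   0   0   0   0   0   0   0   0   0
  1   0   0   0   0   1   1   1   1   1
  2   0   0   0   0   1   1   1   1   1
  3   0   0   0   0   1   9   9   9   9
  4   0   0   0   0   1   9   9   9   9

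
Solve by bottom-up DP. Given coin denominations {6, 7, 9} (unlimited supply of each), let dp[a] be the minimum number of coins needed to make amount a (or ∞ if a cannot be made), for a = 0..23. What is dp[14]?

 a  0  1  2  3  4  5  6  7  8  9 10 11 12 13 14 15 16 17 18 19 20 21 22 23
dp  0  -  -  -  -  -  1  1  -  1  -  -  2  2  2  2  2  -  2  3  3  3  3  3
(- denotes ∞ / unreachable)

2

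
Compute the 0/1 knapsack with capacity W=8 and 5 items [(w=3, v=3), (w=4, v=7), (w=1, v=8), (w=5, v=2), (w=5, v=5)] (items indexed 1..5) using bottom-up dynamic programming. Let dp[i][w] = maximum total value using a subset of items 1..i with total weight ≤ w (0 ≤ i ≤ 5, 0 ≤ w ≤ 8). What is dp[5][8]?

18

i\w   0   1   2   3   4   5   6   7   8
  0   0   0   0   0   0   0   0   0   0
  1   0   0   0   3   3   3   3   3   3
  2   0   0   0   3   7   7   7  10  10
  3   0   8   8   8  11  15  15  15  18
  4   0   8   8   8  11  15  15  15  18
  5   0   8   8   8  11  15  15  15  18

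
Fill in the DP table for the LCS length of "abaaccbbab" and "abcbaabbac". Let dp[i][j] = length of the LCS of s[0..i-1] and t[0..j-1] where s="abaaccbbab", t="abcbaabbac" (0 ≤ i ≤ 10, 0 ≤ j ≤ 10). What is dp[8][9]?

6

   ''  a  b  c  b  a  a  b  b  a  c
''  0  0  0  0  0  0  0  0  0  0  0
 a  0  1  1  1  1  1  1  1  1  1  1
 b  0  1  2  2  2  2  2  2  2  2  2
 a  0  1  2  2  2  3  3  3  3  3  3
 a  0  1  2  2  2  3  4  4  4  4  4
 c  0  1  2  3  3  3  4  4  4  4  5
 c  0  1  2  3  3  3  4  4  4  4  5
 b  0  1  2  3  4  4  4  5  5  5  5
 b  0  1  2  3  4  4  4  5  6  6  6
 a  0  1  2  3  4  5  5  5  6  7  7
 b  0  1  2  3  4  5  5  6  6  7  7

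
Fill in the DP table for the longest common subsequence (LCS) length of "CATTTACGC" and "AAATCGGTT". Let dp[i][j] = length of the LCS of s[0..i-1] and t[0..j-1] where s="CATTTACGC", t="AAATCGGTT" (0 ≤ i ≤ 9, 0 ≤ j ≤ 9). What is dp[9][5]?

3

   ''  A  A  A  T  C  G  G  T  T
''  0  0  0  0  0  0  0  0  0  0
 C  0  0  0  0  0  1  1  1  1  1
 A  0  1  1  1  1  1  1  1  1  1
 T  0  1  1  1  2  2  2  2  2  2
 T  0  1  1  1  2  2  2  2  3  3
 T  0  1  1  1  2  2  2  2  3  4
 A  0  1  2  2  2  2  2  2  3  4
 C  0  1  2  2  2  3  3  3  3  4
 G  0  1  2  2  2  3  4  4  4  4
 C  0  1  2  2  2  3  4  4  4  4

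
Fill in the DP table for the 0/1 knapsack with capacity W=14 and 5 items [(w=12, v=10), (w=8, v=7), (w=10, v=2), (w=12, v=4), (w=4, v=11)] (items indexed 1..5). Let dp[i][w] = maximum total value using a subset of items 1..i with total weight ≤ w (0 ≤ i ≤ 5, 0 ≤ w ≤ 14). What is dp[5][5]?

11

i\w   0   1   2   3   4   5   6   7   8   9  10  11  12  13  14
  0   0   0   0   0   0   0   0   0   0   0   0   0   0   0   0
  1   0   0   0   0   0   0   0   0   0   0   0   0  10  10  10
  2   0   0   0   0   0   0   0   0   7   7   7   7  10  10  10
  3   0   0   0   0   0   0   0   0   7   7   7   7  10  10  10
  4   0   0   0   0   0   0   0   0   7   7   7   7  10  10  10
  5   0   0   0   0  11  11  11  11  11  11  11  11  18  18  18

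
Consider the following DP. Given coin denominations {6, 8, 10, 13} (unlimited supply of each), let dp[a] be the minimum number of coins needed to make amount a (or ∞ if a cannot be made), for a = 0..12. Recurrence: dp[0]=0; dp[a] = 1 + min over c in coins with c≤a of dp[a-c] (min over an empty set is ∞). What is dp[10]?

 a  0  1  2  3  4  5  6  7  8  9 10 11 12
dp  0  -  -  -  -  -  1  -  1  -  1  -  2
(- denotes ∞ / unreachable)

1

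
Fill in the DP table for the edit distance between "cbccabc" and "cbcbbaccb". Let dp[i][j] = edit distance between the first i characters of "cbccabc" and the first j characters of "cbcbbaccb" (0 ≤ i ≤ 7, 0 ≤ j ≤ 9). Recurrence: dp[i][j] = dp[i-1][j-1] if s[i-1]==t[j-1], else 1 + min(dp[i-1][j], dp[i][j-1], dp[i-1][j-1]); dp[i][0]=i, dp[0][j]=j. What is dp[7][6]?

   ''  c  b  c  b  b  a  c  c  b
''  0  1  2  3  4  5  6  7  8  9
 c  1  0  1  2  3  4  5  6  7  8
 b  2  1  0  1  2  3  4  5  6  7
 c  3  2  1  0  1  2  3  4  5  6
 c  4  3  2  1  1  2  3  3  4  5
 a  5  4  3  2  2  2  2  3  4  5
 b  6  5  4  3  2  2  3  3  4  4
 c  7  6  5  4  3  3  3  3  3  4

3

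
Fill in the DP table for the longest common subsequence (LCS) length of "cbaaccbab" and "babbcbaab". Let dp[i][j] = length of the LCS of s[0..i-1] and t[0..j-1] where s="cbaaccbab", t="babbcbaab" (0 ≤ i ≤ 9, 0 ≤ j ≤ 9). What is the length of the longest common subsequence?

   ''  b  a  b  b  c  b  a  a  b
''  0  0  0  0  0  0  0  0  0  0
 c  0  0  0  0  0  1  1  1  1  1
 b  0  1  1  1  1  1  2  2  2  2
 a  0  1  2  2  2  2  2  3  3  3
 a  0  1  2  2  2  2  2  3  4  4
 c  0  1  2  2  2  3  3  3  4  4
 c  0  1  2  2  2  3  3  3  4  4
 b  0  1  2  3  3  3  4  4  4  5
 a  0  1  2  3  3  3  4  5  5  5
 b  0  1  2  3  4  4  4  5  5  6

6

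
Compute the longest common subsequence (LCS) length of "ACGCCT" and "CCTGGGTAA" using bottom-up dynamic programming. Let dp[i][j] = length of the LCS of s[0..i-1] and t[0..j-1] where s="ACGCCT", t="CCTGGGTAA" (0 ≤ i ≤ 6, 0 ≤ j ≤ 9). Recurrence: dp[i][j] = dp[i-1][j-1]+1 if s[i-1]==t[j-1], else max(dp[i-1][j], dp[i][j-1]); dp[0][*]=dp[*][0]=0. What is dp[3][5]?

   ''  C  C  T  G  G  G  T  A  A
''  0  0  0  0  0  0  0  0  0  0
 A  0  0  0  0  0  0  0  0  1  1
 C  0  1  1  1  1  1  1  1  1  1
 G  0  1  1  1  2  2  2  2  2  2
 C  0  1  2  2  2  2  2  2  2  2
 C  0  1  2  2  2  2  2  2  2  2
 T  0  1  2  3  3  3  3  3  3  3

2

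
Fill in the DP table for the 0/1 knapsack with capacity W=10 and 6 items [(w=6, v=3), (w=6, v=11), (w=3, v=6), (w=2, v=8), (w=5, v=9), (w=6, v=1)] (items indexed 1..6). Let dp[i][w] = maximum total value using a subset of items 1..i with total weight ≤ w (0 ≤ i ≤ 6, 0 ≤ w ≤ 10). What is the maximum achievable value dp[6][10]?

23

i\w   0   1   2   3   4   5   6   7   8   9  10
  0   0   0   0   0   0   0   0   0   0   0   0
  1   0   0   0   0   0   0   3   3   3   3   3
  2   0   0   0   0   0   0  11  11  11  11  11
  3   0   0   0   6   6   6  11  11  11  17  17
  4   0   0   8   8   8  14  14  14  19  19  19
  5   0   0   8   8   8  14  14  17  19  19  23
  6   0   0   8   8   8  14  14  17  19  19  23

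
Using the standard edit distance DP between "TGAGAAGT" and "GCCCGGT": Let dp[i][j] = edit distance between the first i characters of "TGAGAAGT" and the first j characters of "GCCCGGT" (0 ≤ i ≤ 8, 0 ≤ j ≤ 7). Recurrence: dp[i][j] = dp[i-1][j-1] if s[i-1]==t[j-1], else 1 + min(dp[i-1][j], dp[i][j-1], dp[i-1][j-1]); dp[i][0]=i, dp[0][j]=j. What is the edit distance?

5

   ''  G  C  C  C  G  G  T
''  0  1  2  3  4  5  6  7
 T  1  1  2  3  4  5  6  6
 G  2  1  2  3  4  4  5  6
 A  3  2  2  3  4  5  5  6
 G  4  3  3  3  4  4  5  6
 A  5  4  4  4  4  5  5  6
 A  6  5  5  5  5  5  6  6
 G  7  6  6  6  6  5  5  6
 T  8  7  7  7  7  6  6  5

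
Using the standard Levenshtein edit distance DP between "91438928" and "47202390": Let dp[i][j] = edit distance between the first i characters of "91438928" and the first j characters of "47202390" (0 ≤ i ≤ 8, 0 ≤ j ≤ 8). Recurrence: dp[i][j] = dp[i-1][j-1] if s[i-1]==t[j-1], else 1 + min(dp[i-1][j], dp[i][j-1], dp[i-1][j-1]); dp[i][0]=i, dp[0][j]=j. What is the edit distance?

8

   ''  4  7  2  0  2  3  9  0
''  0  1  2  3  4  5  6  7  8
 9  1  1  2  3  4  5  6  6  7
 1  2  2  2  3  4  5  6  7  7
 4  3  2  3  3  4  5  6  7  8
 3  4  3  3  4  4  5  5  6  7
 8  5  4  4  4  5  5  6  6  7
 9  6  5  5  5  5  6  6  6  7
 2  7  6  6  5  6  5  6  7  7
 8  8  7  7  6  6  6  6  7  8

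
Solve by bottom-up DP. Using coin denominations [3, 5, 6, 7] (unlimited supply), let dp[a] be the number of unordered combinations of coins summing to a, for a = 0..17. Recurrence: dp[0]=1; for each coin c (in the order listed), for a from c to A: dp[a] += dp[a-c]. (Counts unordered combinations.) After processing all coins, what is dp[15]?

5

after  coin     0     1     2     3     4     5     6     7     8     9    10    11    12    13    14    15    16    17
          3     1     0     0     1     0     0     1     0     0     1     0     0     1     0     0     1     0     0
          5     1     0     0     1     0     1     1     0     1     1     1     1     1     1     1     2     1     1
          6     1     0     0     1     0     1     2     0     1     2     1     2     3     1     2     4     2     3
          7     1     0     0     1     0     1     2     1     1     2     2     2     4     3     3     5     4     5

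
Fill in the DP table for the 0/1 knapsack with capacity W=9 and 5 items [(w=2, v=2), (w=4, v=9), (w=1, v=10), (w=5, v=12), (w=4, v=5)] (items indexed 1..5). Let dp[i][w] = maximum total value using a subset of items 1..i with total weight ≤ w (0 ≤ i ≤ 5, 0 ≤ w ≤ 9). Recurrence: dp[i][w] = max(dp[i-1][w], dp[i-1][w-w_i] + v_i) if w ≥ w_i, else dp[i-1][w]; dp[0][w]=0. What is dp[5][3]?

i\w   0   1   2   3   4   5   6   7   8   9
  0   0   0   0   0   0   0   0   0   0   0
  1   0   0   2   2   2   2   2   2   2   2
  2   0   0   2   2   9   9  11  11  11  11
  3   0  10  10  12  12  19  19  21  21  21
  4   0  10  10  12  12  19  22  22  24  24
  5   0  10  10  12  12  19  22  22  24  24

12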